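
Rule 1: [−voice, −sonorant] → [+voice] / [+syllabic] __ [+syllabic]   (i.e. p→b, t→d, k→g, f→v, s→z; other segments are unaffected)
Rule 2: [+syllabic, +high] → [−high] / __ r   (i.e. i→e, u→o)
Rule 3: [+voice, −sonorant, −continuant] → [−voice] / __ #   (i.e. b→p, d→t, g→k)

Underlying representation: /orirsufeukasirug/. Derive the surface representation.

Rule 1 (intervocalic voicing): /f/ is a voiceless obstruent between vowels /u/ and /e/, so it voices to [v]. /k/ is a voiceless obstruent between vowels /u/ and /a/, so it voices to [g]. /s/ is a voiceless obstruent between vowels /a/ and /i/, so it voices to [z]. /orirsufeukasirug/ → orirsuveugazirug.
Rule 2 (pre-rhotic lowering): /i/ is a high vowel immediately before /r/, so it lowers to [e]. /i/ is a high vowel immediately before /r/, so it lowers to [e]. /orirsuveugazirug/ → orersuveugazerug.
Rule 3 (final devoicing): /g/ is a voiced stop in word-final position, so it devoices to [k]. /orersuveugazerug/ → orersuveugazeruk.

orersuveugazeruk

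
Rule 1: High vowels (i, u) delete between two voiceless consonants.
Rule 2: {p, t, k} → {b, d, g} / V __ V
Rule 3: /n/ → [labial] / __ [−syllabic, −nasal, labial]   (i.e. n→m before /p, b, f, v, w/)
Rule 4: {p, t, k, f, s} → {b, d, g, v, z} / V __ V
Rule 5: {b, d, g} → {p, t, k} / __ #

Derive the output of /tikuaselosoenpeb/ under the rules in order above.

Rule 1 (high vowel syncope): /i/ is a high vowel flanked by voiceless consonants /t/ and /k/, so it deletes. /tikuaselosoenpeb/ → tkuaselosoenpeb.
Rule 2 (intervocalic voicing): no segment meets the environment; /tkuaselosoenpeb/ is unchanged.
Rule 3 (nasal place assimilation): /n/ precedes the labial consonant /p/, so it assimilates in place to [m]. /tkuaselosoenpeb/ → tkuaselosoempeb.
Rule 4 (intervocalic voicing): /s/ is a voiceless obstruent between vowels /a/ and /e/, so it voices to [z]. /s/ is a voiceless obstruent between vowels /o/ and /o/, so it voices to [z]. /tkuaselosoempeb/ → tkuazelozoempeb.
Rule 5 (final devoicing): /b/ is a voiced stop in word-final position, so it devoices to [p]. /tkuazelozoempeb/ → tkuazelozoempep.

tkuazelozoempep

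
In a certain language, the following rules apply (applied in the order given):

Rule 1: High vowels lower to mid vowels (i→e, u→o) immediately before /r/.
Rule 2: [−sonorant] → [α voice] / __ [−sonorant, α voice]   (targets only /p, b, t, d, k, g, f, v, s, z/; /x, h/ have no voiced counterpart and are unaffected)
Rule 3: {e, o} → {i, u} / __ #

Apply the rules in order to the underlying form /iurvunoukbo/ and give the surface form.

iorvunougbu

Rule 1 (pre-rhotic lowering): /u/ is a high vowel immediately before /r/, so it lowers to [o]. /iurvunoukbo/ → iorvunoukbo.
Rule 2 (regressive voicing assimilation): /k/ precedes the voiced obstruent /b/, so it voices to [g] by assimilation. /iorvunoukbo/ → iorvunougbo.
Rule 3 (final vowel raising): /o/ is a mid vowel in word-final position, so it raises to [u]. /iorvunougbo/ → iorvunougbu.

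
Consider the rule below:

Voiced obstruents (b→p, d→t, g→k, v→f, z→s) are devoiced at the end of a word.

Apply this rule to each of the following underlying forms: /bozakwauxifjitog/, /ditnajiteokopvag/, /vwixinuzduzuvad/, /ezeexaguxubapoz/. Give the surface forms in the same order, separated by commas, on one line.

/bozakwauxifjitog/: /g/ is a voiced obstruent in word-final position, so it devoices to [k]. → [bozakwauxifjitok].
/ditnajiteokopvag/: /g/ is a voiced obstruent in word-final position, so it devoices to [k]. → [ditnajiteokopvak].
/vwixinuzduzuvad/: /d/ is a voiced obstruent in word-final position, so it devoices to [t]. → [vwixinuzduzuvat].
/ezeexaguxubapoz/: /z/ is a voiced obstruent in word-final position, so it devoices to [s]. → [ezeexaguxubapos].

bozakwauxifjitok, ditnajiteokopvak, vwixinuzduzuvat, ezeexaguxubapos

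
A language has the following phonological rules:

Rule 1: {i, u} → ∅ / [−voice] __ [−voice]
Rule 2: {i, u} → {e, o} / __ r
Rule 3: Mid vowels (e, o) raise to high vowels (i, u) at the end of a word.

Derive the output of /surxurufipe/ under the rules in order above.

Rule 1 (high vowel syncope): /i/ is a high vowel flanked by voiceless consonants /f/ and /p/, so it deletes. /surxurufipe/ → surxurufpe.
Rule 2 (pre-rhotic lowering): /u/ is a high vowel immediately before /r/, so it lowers to [o]. /u/ is a high vowel immediately before /r/, so it lowers to [o]. /surxurufpe/ → sorxorufpe.
Rule 3 (final vowel raising): /e/ is a mid vowel in word-final position, so it raises to [i]. /sorxorufpe/ → sorxorufpi.

sorxorufpi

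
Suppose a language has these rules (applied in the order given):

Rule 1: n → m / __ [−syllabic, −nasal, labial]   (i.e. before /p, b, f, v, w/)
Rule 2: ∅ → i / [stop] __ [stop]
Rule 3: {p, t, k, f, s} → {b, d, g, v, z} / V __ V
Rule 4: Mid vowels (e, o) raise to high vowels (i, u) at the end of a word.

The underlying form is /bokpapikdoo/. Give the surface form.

bogibabigidou

Rule 1 (nasal place assimilation): no segment meets the environment; /bokpapikdoo/ is unchanged.
Rule 2 (stop-cluster i-epenthesis): /k/ and /p/ form a stop–stop cluster, so [i] is inserted between them. /k/ and /d/ form a stop–stop cluster, so [i] is inserted between them. /bokpapikdoo/ → bokipapikidoo.
Rule 3 (intervocalic voicing): /k/ is a voiceless obstruent between vowels /o/ and /i/, so it voices to [g]. /p/ is a voiceless obstruent between vowels /i/ and /a/, so it voices to [b]. /p/ is a voiceless obstruent between vowels /a/ and /i/, so it voices to [b]. /k/ is a voiceless obstruent between vowels /i/ and /i/, so it voices to [g]. /bokipapikidoo/ → bogibabigidoo.
Rule 4 (final vowel raising): /o/ is a mid vowel in word-final position, so it raises to [u]. /bogibabigidoo/ → bogibabigidou.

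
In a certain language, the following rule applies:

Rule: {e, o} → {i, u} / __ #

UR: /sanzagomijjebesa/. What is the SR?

No segment of /sanzagomijjebesa/ meets the structural description of the rule, so the form surfaces unchanged.

sanzagomijjebesa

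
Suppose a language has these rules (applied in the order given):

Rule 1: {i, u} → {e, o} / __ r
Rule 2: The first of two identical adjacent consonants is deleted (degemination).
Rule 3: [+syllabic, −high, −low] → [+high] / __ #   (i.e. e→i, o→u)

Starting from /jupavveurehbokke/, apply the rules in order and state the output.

jupaveorehboki

Rule 1 (pre-rhotic lowering): /u/ is a high vowel immediately before /r/, so it lowers to [o]. /jupavveurehbokke/ → jupavveorehbokke.
Rule 2 (degemination): /vv/ is a geminate; the first /v/ deletes. /kk/ is a geminate; the first /k/ deletes. /jupavveorehbokke/ → jupaveorehboke.
Rule 3 (final vowel raising): /e/ is a mid vowel in word-final position, so it raises to [i]. /jupaveorehboke/ → jupaveorehboki.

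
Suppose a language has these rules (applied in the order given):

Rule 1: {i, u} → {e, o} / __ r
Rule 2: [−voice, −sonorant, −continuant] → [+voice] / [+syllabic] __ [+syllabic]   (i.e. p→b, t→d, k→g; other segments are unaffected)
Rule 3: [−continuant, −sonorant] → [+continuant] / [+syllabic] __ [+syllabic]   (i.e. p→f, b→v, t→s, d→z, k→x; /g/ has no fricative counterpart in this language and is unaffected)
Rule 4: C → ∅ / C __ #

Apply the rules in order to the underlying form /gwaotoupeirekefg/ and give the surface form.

Rule 1 (pre-rhotic lowering): /i/ is a high vowel immediately before /r/, so it lowers to [e]. /gwaotoupeirekefg/ → gwaotoupeerekefg.
Rule 2 (intervocalic voicing): /t/ is a voiceless stop between vowels /o/ and /o/, so it voices to [d]. /p/ is a voiceless stop between vowels /u/ and /e/, so it voices to [b]. /k/ is a voiceless stop between vowels /e/ and /e/, so it voices to [g]. /gwaotoupeerekefg/ → gwaodoubeeregefg.
Rule 3 (intervocalic spirantization): /d/ is a stop between vowels /o/ and /o/, so it spirantizes to the fricative [z]. /b/ is a stop between vowels /u/ and /e/, so it spirantizes to the fricative [v]. /gwaodoubeeregefg/ → gwaozouveeregefg.
Rule 4 (final cluster simplification): /g/ is the second consonant of a word-final cluster /fg/, so it deletes. /gwaozouveeregefg/ → gwaozouveeregef.

gwaozouveeregef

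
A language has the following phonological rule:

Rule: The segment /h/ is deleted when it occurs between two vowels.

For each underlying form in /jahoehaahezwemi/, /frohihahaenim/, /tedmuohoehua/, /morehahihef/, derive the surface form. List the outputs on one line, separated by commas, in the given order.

jaoeaaezwemi, froiaaenim, tedmuooeua, moreaief

/jahoehaahezwemi/: /h/ occurs between vowels /a/ and /o/, so it deletes. /h/ occurs between vowels /e/ and /a/, so it deletes. /h/ occurs between vowels /a/ and /e/, so it deletes. → [jaoeaaezwemi].
/frohihahaenim/: /h/ occurs between vowels /o/ and /i/, so it deletes. /h/ occurs between vowels /i/ and /a/, so it deletes. /h/ occurs between vowels /a/ and /a/, so it deletes. → [froiaaenim].
/tedmuohoehua/: /h/ occurs between vowels /o/ and /o/, so it deletes. /h/ occurs between vowels /e/ and /u/, so it deletes. → [tedmuooeua].
/morehahihef/: /h/ occurs between vowels /e/ and /a/, so it deletes. /h/ occurs between vowels /a/ and /i/, so it deletes. /h/ occurs between vowels /i/ and /e/, so it deletes. → [moreaief].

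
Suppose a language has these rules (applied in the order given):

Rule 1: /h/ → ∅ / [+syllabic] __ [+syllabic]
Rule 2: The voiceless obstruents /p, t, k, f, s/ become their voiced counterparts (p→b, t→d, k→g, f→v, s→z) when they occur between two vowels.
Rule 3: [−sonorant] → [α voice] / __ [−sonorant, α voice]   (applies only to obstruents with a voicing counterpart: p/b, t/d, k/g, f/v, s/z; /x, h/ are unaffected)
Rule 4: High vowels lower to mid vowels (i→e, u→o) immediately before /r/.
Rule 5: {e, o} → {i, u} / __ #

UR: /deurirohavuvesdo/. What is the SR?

deoreroavuvezdu

Rule 1 (intervocalic h-deletion): /h/ occurs between vowels /o/ and /a/, so it deletes. /deurirohavuvesdo/ → deuriroavuvesdo.
Rule 2 (intervocalic voicing): no segment meets the environment; /deuriroavuvesdo/ is unchanged.
Rule 3 (regressive voicing assimilation): /s/ precedes the voiced obstruent /d/, so it voices to [z] by assimilation. /deuriroavuvesdo/ → deuriroavuvezdo.
Rule 4 (pre-rhotic lowering): /u/ is a high vowel immediately before /r/, so it lowers to [o]. /i/ is a high vowel immediately before /r/, so it lowers to [e]. /deuriroavuvezdo/ → deoreroavuvezdo.
Rule 5 (final vowel raising): /o/ is a mid vowel in word-final position, so it raises to [u]. /deoreroavuvezdo/ → deoreroavuvezdu.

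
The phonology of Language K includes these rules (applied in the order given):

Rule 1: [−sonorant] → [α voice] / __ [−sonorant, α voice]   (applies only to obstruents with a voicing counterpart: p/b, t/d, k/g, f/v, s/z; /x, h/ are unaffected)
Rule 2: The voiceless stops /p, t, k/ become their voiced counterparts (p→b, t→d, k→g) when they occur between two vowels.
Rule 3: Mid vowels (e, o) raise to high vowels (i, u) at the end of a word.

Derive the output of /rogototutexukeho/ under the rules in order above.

rogododudexugehu

Rule 1 (regressive voicing assimilation): no segment meets the environment; /rogototutexukeho/ is unchanged.
Rule 2 (intervocalic voicing): /t/ is a voiceless stop between vowels /o/ and /o/, so it voices to [d]. /t/ is a voiceless stop between vowels /o/ and /u/, so it voices to [d]. /t/ is a voiceless stop between vowels /u/ and /e/, so it voices to [d]. /k/ is a voiceless stop between vowels /u/ and /e/, so it voices to [g]. /rogototutexukeho/ → rogododudexugeho.
Rule 3 (final vowel raising): /o/ is a mid vowel in word-final position, so it raises to [u]. /rogododudexugeho/ → rogododudexugehu.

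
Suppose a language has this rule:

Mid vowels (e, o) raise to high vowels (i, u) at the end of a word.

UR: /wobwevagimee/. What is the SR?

wobwevagimei

Scanning /wobwevagimee/: /o/ at position 2 is not in the conditioning environment; /e/ at position 5 is not in the conditioning environment; /e/ at position 11 is not in the conditioning environment; /e/ is a mid vowel in word-final position, so it raises to [i].
Result: [wobwevagimei].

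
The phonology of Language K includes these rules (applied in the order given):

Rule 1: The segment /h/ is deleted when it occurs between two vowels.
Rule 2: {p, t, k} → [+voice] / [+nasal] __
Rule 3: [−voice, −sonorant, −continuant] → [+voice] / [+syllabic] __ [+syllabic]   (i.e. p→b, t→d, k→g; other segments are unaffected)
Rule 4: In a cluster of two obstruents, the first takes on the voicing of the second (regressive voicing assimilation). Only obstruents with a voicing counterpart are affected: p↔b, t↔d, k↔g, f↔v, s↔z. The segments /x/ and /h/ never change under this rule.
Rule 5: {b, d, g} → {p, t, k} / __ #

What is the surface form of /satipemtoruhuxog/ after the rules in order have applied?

Rule 1 (intervocalic h-deletion): /h/ occurs between vowels /u/ and /u/, so it deletes. /satipemtoruhuxog/ → satipemtoruuxog.
Rule 2 (post-nasal voicing): /t/ is a voiceless stop immediately after the nasal /m/, so it voices to [d]. /satipemtoruuxog/ → satipemdoruuxog.
Rule 3 (intervocalic voicing): /t/ is a voiceless stop between vowels /a/ and /i/, so it voices to [d]. /p/ is a voiceless stop between vowels /i/ and /e/, so it voices to [b]. /satipemdoruuxog/ → sadibemdoruuxog.
Rule 4 (regressive voicing assimilation): no segment meets the environment; /sadibemdoruuxog/ is unchanged.
Rule 5 (final devoicing): /g/ is a voiced stop in word-final position, so it devoices to [k]. /sadibemdoruuxog/ → sadibemdoruuxok.

sadibemdoruuxok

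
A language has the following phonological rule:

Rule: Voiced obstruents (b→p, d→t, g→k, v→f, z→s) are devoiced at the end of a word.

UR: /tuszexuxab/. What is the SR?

Scanning /tuszexuxab/: /z/ at position 4 is not in the conditioning environment; /b/ is a voiced obstruent in word-final position, so it devoices to [p].
Result: [tuszexuxap].

tuszexuxap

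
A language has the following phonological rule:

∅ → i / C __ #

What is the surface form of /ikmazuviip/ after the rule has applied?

ikmazuviipi

the form ends in the consonant /p/, so [i] is inserted word-finally.
Surface form: [ikmazuviipi].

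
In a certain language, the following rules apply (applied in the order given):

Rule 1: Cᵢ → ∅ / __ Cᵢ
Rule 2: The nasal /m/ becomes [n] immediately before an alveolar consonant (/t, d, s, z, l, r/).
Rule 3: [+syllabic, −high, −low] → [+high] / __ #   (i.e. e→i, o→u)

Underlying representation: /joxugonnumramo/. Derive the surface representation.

Rule 1 (degemination): /nn/ is a geminate; the first /n/ deletes. /joxugonnumramo/ → joxugonumramo.
Rule 2 (nasal place assimilation): /m/ precedes the alveolar consonant /r/, so it assimilates in place to [n]. /joxugonumramo/ → joxugonunramo.
Rule 3 (final vowel raising): /o/ is a mid vowel in word-final position, so it raises to [u]. /joxugonunramo/ → joxugonunramu.

joxugonunramu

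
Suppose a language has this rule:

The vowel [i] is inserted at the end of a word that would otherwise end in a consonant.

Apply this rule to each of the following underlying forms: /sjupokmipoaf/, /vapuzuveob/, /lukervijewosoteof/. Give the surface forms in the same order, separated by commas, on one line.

sjupokmipoafi, vapuzuveobi, lukervijewosoteofi

/sjupokmipoaf/: the form ends in the consonant /f/, so [i] is inserted word-finally. → [sjupokmipoafi].
/vapuzuveob/: the form ends in the consonant /b/, so [i] is inserted word-finally. → [vapuzuveobi].
/lukervijewosoteof/: the form ends in the consonant /f/, so [i] is inserted word-finally. → [lukervijewosoteofi].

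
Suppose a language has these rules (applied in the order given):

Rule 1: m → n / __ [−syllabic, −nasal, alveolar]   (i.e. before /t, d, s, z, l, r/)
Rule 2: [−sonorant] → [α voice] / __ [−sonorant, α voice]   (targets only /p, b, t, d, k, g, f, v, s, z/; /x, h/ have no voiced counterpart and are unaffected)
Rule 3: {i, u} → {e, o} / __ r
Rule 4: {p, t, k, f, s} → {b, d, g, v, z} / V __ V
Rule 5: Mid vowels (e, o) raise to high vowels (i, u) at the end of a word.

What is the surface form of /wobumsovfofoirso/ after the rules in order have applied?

Rule 1 (nasal place assimilation): /m/ precedes the alveolar consonant /s/, so it assimilates in place to [n]. /wobumsovfofoirso/ → wobunsovfofoirso.
Rule 2 (regressive voicing assimilation): /v/ precedes the voiceless obstruent /f/, so it devoices to [f] by assimilation. /wobunsovfofoirso/ → wobunsoffofoirso.
Rule 3 (pre-rhotic lowering): /i/ is a high vowel immediately before /r/, so it lowers to [e]. /wobunsoffofoirso/ → wobunsoffofoerso.
Rule 4 (intervocalic voicing): /f/ is a voiceless obstruent between vowels /o/ and /o/, so it voices to [v]. /wobunsoffofoerso/ → wobunsoffovoerso.
Rule 5 (final vowel raising): /o/ is a mid vowel in word-final position, so it raises to [u]. /wobunsoffovoerso/ → wobunsoffovoersu.

wobunsoffovoersu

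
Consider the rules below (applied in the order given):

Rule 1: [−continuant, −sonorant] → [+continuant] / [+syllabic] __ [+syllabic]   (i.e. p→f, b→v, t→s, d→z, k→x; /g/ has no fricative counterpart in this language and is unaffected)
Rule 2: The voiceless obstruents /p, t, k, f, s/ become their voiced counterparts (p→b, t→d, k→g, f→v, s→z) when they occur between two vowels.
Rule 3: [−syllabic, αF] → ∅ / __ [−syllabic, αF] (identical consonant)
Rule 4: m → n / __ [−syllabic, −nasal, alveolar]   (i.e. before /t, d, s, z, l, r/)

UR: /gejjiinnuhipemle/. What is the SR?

gejiinuhivenle

Rule 1 (intervocalic spirantization): /p/ is a stop between vowels /i/ and /e/, so it spirantizes to the fricative [f]. /gejjiinnuhipemle/ → gejjiinnuhifemle.
Rule 2 (intervocalic voicing): /f/ is a voiceless obstruent between vowels /i/ and /e/, so it voices to [v]. /gejjiinnuhifemle/ → gejjiinnuhivemle.
Rule 3 (degemination): /jj/ is a geminate; the first /j/ deletes. /nn/ is a geminate; the first /n/ deletes. /gejjiinnuhivemle/ → gejiinuhivemle.
Rule 4 (nasal place assimilation): /m/ precedes the alveolar consonant /l/, so it assimilates in place to [n]. /gejiinuhivemle/ → gejiinuhivenle.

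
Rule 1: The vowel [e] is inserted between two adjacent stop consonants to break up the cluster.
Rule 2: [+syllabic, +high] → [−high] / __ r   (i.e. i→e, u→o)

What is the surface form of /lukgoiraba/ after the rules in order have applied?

Rule 1 (stop-cluster e-epenthesis): /k/ and /g/ form a stop–stop cluster, so [e] is inserted between them. /lukgoiraba/ → lukegoiraba.
Rule 2 (pre-rhotic lowering): /i/ is a high vowel immediately before /r/, so it lowers to [e]. /lukegoiraba/ → lukegoeraba.

lukegoeraba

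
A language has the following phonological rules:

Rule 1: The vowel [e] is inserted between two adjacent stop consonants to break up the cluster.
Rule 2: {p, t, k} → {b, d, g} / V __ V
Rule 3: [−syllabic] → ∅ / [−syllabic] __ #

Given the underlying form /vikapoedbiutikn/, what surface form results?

Rule 1 (stop-cluster e-epenthesis): /d/ and /b/ form a stop–stop cluster, so [e] is inserted between them. /vikapoedbiutikn/ → vikapoedebiutikn.
Rule 2 (intervocalic voicing): /k/ is a voiceless stop between vowels /i/ and /a/, so it voices to [g]. /p/ is a voiceless stop between vowels /a/ and /o/, so it voices to [b]. /t/ is a voiceless stop between vowels /u/ and /i/, so it voices to [d]. /vikapoedebiutikn/ → vigaboedebiudikn.
Rule 3 (final cluster simplification): /n/ is the second consonant of a word-final cluster /kn/, so it deletes. /vigaboedebiudikn/ → vigaboedebiudik.

vigaboedebiudik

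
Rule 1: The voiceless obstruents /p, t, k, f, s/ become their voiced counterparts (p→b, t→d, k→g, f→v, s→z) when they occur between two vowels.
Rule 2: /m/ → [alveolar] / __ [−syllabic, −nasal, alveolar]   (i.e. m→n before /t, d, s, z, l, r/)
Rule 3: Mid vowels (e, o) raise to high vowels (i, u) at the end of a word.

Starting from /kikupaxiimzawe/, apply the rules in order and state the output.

kigubaxiinzawi

Rule 1 (intervocalic voicing): /k/ is a voiceless obstruent between vowels /i/ and /u/, so it voices to [g]. /p/ is a voiceless obstruent between vowels /u/ and /a/, so it voices to [b]. /kikupaxiimzawe/ → kigubaxiimzawe.
Rule 2 (nasal place assimilation): /m/ precedes the alveolar consonant /z/, so it assimilates in place to [n]. /kigubaxiimzawe/ → kigubaxiinzawe.
Rule 3 (final vowel raising): /e/ is a mid vowel in word-final position, so it raises to [i]. /kigubaxiinzawe/ → kigubaxiinzawi.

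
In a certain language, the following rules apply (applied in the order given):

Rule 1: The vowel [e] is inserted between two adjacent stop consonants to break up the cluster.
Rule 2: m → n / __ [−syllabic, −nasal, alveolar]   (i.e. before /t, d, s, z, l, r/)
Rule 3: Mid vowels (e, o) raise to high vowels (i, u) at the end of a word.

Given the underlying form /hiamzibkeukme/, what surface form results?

Rule 1 (stop-cluster e-epenthesis): /b/ and /k/ form a stop–stop cluster, so [e] is inserted between them. /hiamzibkeukme/ → hiamzibekeukme.
Rule 2 (nasal place assimilation): /m/ precedes the alveolar consonant /z/, so it assimilates in place to [n]. /hiamzibekeukme/ → hianzibekeukme.
Rule 3 (final vowel raising): /e/ is a mid vowel in word-final position, so it raises to [i]. /hianzibekeukme/ → hianzibekeukmi.

hianzibekeukmi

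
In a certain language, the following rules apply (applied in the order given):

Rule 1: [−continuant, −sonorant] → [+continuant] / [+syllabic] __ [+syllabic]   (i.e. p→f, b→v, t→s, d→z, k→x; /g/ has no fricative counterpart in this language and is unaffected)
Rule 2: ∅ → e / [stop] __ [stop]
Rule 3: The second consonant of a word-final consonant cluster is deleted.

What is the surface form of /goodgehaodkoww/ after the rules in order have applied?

goodegehaodekow

Rule 1 (intervocalic spirantization): no segment meets the environment; /goodgehaodkoww/ is unchanged.
Rule 2 (stop-cluster e-epenthesis): /d/ and /g/ form a stop–stop cluster, so [e] is inserted between them. /d/ and /k/ form a stop–stop cluster, so [e] is inserted between them. /goodgehaodkoww/ → goodegehaodekoww.
Rule 3 (final cluster simplification): /w/ is the second consonant of a word-final cluster /ww/, so it deletes. /goodegehaodekoww/ → goodegehaodekow.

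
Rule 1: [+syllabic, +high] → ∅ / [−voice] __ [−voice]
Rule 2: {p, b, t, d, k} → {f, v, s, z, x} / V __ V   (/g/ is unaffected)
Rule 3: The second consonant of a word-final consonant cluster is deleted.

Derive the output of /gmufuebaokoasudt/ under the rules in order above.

gmufuevaoxoasud

Rule 1 (high vowel syncope): no segment meets the environment; /gmufuebaokoasudt/ is unchanged.
Rule 2 (intervocalic spirantization): /b/ is a stop between vowels /e/ and /a/, so it spirantizes to the fricative [v]. /k/ is a stop between vowels /o/ and /o/, so it spirantizes to the fricative [x]. /gmufuebaokoasudt/ → gmufuevaoxoasudt.
Rule 3 (final cluster simplification): /t/ is the second consonant of a word-final cluster /dt/, so it deletes. /gmufuevaoxoasudt/ → gmufuevaoxoasud.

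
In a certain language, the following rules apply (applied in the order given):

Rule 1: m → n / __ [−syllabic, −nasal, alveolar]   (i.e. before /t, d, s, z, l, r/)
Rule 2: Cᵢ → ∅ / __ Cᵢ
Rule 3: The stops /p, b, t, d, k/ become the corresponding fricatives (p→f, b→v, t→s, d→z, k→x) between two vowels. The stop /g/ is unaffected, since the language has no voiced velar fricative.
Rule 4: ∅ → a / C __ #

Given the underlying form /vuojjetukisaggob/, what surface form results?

vuojesuxisagoba

Rule 1 (nasal place assimilation): no segment meets the environment; /vuojjetukisaggob/ is unchanged.
Rule 2 (degemination): /jj/ is a geminate; the first /j/ deletes. /gg/ is a geminate; the first /g/ deletes. /vuojjetukisaggob/ → vuojetukisagob.
Rule 3 (intervocalic spirantization): /t/ is a stop between vowels /e/ and /u/, so it spirantizes to the fricative [s]. /k/ is a stop between vowels /u/ and /i/, so it spirantizes to the fricative [x]. /vuojetukisagob/ → vuojesuxisagob.
Rule 4 (final a-epenthesis): the form ends in the consonant /b/, so [a] is inserted word-finally. /vuojesuxisagob/ → vuojesuxisagoba.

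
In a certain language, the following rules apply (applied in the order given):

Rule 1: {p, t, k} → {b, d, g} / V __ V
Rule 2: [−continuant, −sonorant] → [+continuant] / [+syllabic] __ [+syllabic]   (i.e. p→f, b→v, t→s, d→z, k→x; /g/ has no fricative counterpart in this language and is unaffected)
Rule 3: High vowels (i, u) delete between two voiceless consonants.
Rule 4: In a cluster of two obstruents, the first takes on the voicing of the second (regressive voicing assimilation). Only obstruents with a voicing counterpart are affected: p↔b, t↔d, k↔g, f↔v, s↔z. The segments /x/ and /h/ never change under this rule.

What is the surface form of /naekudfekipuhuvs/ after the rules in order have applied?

Rule 1 (intervocalic voicing): /k/ is a voiceless stop between vowels /e/ and /u/, so it voices to [g]. /k/ is a voiceless stop between vowels /e/ and /i/, so it voices to [g]. /p/ is a voiceless stop between vowels /i/ and /u/, so it voices to [b]. /naekudfekipuhuvs/ → naegudfegibuhuvs.
Rule 2 (intervocalic spirantization): /b/ is a stop between vowels /i/ and /u/, so it spirantizes to the fricative [v]. /naegudfegibuhuvs/ → naegudfegivuhuvs.
Rule 3 (high vowel syncope): no segment meets the environment; /naegudfegivuhuvs/ is unchanged.
Rule 4 (regressive voicing assimilation): /d/ precedes the voiceless obstruent /f/, so it devoices to [t] by assimilation. /v/ precedes the voiceless obstruent /s/, so it devoices to [f] by assimilation. /naegudfegivuhuvs/ → naegutfegivuhufs.

naegutfegivuhufs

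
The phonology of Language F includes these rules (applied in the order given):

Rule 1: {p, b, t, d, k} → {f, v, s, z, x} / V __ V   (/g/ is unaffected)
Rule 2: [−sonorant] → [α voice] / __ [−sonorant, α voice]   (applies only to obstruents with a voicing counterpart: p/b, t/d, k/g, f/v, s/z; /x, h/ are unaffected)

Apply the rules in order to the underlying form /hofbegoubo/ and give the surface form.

Rule 1 (intervocalic spirantization): /b/ is a stop between vowels /u/ and /o/, so it spirantizes to the fricative [v]. /hofbegoubo/ → hofbegouvo.
Rule 2 (regressive voicing assimilation): /f/ precedes the voiced obstruent /b/, so it voices to [v] by assimilation. /hofbegouvo/ → hovbegouvo.

hovbegouvo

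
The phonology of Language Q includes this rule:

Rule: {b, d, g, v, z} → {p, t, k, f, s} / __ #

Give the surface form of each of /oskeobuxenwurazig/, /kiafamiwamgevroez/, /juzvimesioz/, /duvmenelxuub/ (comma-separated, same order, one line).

/oskeobuxenwurazig/: /g/ is a voiced obstruent in word-final position, so it devoices to [k]. → [oskeobuxenwurazik].
/kiafamiwamgevroez/: /z/ is a voiced obstruent in word-final position, so it devoices to [s]. → [kiafamiwamgevroes].
/juzvimesioz/: /z/ is a voiced obstruent in word-final position, so it devoices to [s]. → [juzvimesios].
/duvmenelxuub/: /b/ is a voiced obstruent in word-final position, so it devoices to [p]. → [duvmenelxuup].

oskeobuxenwurazik, kiafamiwamgevroes, juzvimesios, duvmenelxuup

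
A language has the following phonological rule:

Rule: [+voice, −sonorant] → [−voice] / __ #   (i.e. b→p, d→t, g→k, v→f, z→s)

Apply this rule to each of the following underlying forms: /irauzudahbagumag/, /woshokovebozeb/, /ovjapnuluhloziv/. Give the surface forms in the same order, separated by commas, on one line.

irauzudahbagumak, woshokovebozep, ovjapnuluhlozif

/irauzudahbagumag/: /g/ is a voiced obstruent in word-final position, so it devoices to [k]. → [irauzudahbagumak].
/woshokovebozeb/: /b/ is a voiced obstruent in word-final position, so it devoices to [p]. → [woshokovebozep].
/ovjapnuluhloziv/: /v/ is a voiced obstruent in word-final position, so it devoices to [f]. → [ovjapnuluhlozif].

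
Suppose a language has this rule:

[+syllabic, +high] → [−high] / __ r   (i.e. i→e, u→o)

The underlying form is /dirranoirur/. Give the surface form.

derranoeror

/i/ is a high vowel immediately before /r/, so it lowers to [e].
/i/ is a high vowel immediately before /r/, so it lowers to [e].
/u/ is a high vowel immediately before /r/, so it lowers to [o].
Surface form: [derranoeror].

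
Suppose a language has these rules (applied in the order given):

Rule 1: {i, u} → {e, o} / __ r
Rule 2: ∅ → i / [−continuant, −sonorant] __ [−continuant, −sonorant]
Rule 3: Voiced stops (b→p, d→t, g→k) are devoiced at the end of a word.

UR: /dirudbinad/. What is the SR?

derudibinat

Rule 1 (pre-rhotic lowering): /i/ is a high vowel immediately before /r/, so it lowers to [e]. /dirudbinad/ → derudbinad.
Rule 2 (stop-cluster i-epenthesis): /d/ and /b/ form a stop–stop cluster, so [i] is inserted between them. /derudbinad/ → derudibinad.
Rule 3 (final devoicing): /d/ is a voiced stop in word-final position, so it devoices to [t]. /derudibinad/ → derudibinat.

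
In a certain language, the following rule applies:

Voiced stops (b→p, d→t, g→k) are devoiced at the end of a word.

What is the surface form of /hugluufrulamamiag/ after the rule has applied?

hugluufrulamamiak

/g/ is a voiced stop in word-final position, so it devoices to [k].
The other instance of /g/ does not occur in the required environment and remains unchanged.
Surface form: [hugluufrulamamiak].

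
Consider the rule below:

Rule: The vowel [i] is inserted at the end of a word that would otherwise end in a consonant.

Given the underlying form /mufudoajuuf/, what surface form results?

mufudoajuufi

the form ends in the consonant /f/, so [i] is inserted word-finally.
Surface form: [mufudoajuufi].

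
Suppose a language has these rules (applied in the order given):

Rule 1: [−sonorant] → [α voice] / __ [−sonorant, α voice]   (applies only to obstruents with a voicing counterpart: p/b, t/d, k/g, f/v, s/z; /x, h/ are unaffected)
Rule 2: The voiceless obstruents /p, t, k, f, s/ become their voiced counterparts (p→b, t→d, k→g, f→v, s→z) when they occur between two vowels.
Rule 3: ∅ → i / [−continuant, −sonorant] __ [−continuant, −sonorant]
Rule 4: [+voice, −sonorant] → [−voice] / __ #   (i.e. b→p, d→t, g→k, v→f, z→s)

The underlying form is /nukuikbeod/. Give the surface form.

Rule 1 (regressive voicing assimilation): /k/ precedes the voiced obstruent /b/, so it voices to [g] by assimilation. /nukuikbeod/ → nukuigbeod.
Rule 2 (intervocalic voicing): /k/ is a voiceless obstruent between vowels /u/ and /u/, so it voices to [g]. /nukuigbeod/ → nuguigbeod.
Rule 3 (stop-cluster i-epenthesis): /g/ and /b/ form a stop–stop cluster, so [i] is inserted between them. /nuguigbeod/ → nuguigibeod.
Rule 4 (final devoicing): /d/ is a voiced obstruent in word-final position, so it devoices to [t]. /nuguigibeod/ → nuguigibeot.

nuguigibeot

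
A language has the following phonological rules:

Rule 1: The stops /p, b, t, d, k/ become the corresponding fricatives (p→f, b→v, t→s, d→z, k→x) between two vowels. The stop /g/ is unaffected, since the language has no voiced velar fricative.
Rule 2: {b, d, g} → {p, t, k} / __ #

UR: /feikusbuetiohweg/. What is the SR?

feixusbuesiohwek

Rule 1 (intervocalic spirantization): /k/ is a stop between vowels /i/ and /u/, so it spirantizes to the fricative [x]. /t/ is a stop between vowels /e/ and /i/, so it spirantizes to the fricative [s]. /feikusbuetiohweg/ → feixusbuesiohweg.
Rule 2 (final devoicing): /g/ is a voiced stop in word-final position, so it devoices to [k]. /feixusbuesiohweg/ → feixusbuesiohwek.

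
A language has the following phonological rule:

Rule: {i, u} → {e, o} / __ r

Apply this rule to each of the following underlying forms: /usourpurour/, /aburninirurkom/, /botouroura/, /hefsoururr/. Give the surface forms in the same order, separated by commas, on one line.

/usourpurour/: /u/ is a high vowel immediately before /r/, so it lowers to [o]. /u/ is a high vowel immediately before /r/, so it lowers to [o]. /u/ is a high vowel immediately before /r/, so it lowers to [o]. → [usoorporoor].
/aburninirurkom/: /u/ is a high vowel immediately before /r/, so it lowers to [o]. /i/ is a high vowel immediately before /r/, so it lowers to [e]. /u/ is a high vowel immediately before /r/, so it lowers to [o]. → [aborninerorkom].
/botouroura/: /u/ is a high vowel immediately before /r/, so it lowers to [o]. /u/ is a high vowel immediately before /r/, so it lowers to [o]. → [botooroora].
/hefsoururr/: /u/ is a high vowel immediately before /r/, so it lowers to [o]. /u/ is a high vowel immediately before /r/, so it lowers to [o]. → [hefsoororr].

usoorporoor, aborninerorkom, botooroora, hefsoororr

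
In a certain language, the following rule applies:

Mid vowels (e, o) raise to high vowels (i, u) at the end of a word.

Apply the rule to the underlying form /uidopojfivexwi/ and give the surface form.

No segment of /uidopojfivexwi/ meets the structural description of the rule, so the form surfaces unchanged.

uidopojfivexwi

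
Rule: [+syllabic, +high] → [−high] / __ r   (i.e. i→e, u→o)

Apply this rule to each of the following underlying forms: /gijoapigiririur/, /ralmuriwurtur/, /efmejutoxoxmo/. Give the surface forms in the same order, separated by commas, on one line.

gijoapigererior, ralmoriwortor, efmejutoxoxmo

/gijoapigiririur/: /i/ is a high vowel immediately before /r/, so it lowers to [e]. /i/ is a high vowel immediately before /r/, so it lowers to [e]. /u/ is a high vowel immediately before /r/, so it lowers to [o]. → [gijoapigererior].
/ralmuriwurtur/: /u/ is a high vowel immediately before /r/, so it lowers to [o]. /u/ is a high vowel immediately before /r/, so it lowers to [o]. /u/ is a high vowel immediately before /r/, so it lowers to [o]. → [ralmoriwortor].
/efmejutoxoxmo/: the rule's environment is not met; surfaces unchanged as [efmejutoxoxmo].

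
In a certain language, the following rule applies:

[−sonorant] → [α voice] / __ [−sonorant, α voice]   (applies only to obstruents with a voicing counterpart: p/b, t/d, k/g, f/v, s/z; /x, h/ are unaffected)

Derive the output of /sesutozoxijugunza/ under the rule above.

No segment of /sesutozoxijugunza/ meets the structural description of the rule, so the form surfaces unchanged.

sesutozoxijugunza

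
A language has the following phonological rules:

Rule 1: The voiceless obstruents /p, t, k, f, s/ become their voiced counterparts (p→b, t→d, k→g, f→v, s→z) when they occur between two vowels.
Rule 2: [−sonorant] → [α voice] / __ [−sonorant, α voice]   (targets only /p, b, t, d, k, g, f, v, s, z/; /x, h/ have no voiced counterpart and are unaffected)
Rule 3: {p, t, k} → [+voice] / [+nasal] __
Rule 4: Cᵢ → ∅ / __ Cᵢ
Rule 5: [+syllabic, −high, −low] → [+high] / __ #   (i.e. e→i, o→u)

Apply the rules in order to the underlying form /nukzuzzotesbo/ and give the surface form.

nugzuzodezbu

Rule 1 (intervocalic voicing): /t/ is a voiceless obstruent between vowels /o/ and /e/, so it voices to [d]. /nukzuzzotesbo/ → nukzuzzodesbo.
Rule 2 (regressive voicing assimilation): /k/ precedes the voiced obstruent /z/, so it voices to [g] by assimilation. /s/ precedes the voiced obstruent /b/, so it voices to [z] by assimilation. /nukzuzzodesbo/ → nugzuzzodezbo.
Rule 3 (post-nasal voicing): no segment meets the environment; /nugzuzzodezbo/ is unchanged.
Rule 4 (degemination): /zz/ is a geminate; the first /z/ deletes. /nugzuzzodezbo/ → nugzuzodezbo.
Rule 5 (final vowel raising): /o/ is a mid vowel in word-final position, so it raises to [u]. /nugzuzodezbo/ → nugzuzodezbu.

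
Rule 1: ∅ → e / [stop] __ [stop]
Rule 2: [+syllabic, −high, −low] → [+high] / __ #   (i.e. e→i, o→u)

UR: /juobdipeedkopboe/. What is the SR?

juobedipeedekopeboi

Rule 1 (stop-cluster e-epenthesis): /b/ and /d/ form a stop–stop cluster, so [e] is inserted between them. /d/ and /k/ form a stop–stop cluster, so [e] is inserted between them. /p/ and /b/ form a stop–stop cluster, so [e] is inserted between them. /juobdipeedkopboe/ → juobedipeedekopeboe.
Rule 2 (final vowel raising): /e/ is a mid vowel in word-final position, so it raises to [i]. /juobedipeedekopeboe/ → juobedipeedekopeboi.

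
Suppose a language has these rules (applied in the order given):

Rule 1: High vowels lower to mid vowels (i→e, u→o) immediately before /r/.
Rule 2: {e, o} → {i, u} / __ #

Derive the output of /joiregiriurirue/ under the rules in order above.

Rule 1 (pre-rhotic lowering): /i/ is a high vowel immediately before /r/, so it lowers to [e]. /i/ is a high vowel immediately before /r/, so it lowers to [e]. /u/ is a high vowel immediately before /r/, so it lowers to [o]. /i/ is a high vowel immediately before /r/, so it lowers to [e]. /joiregiriurirue/ → joeregeriorerue.
Rule 2 (final vowel raising): /e/ is a mid vowel in word-final position, so it raises to [i]. /joeregeriorerue/ → joeregeriorerui.

joeregeriorerui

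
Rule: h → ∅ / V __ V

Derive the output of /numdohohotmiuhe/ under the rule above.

/h/ occurs between vowels /o/ and /o/, so it deletes.
/h/ occurs between vowels /o/ and /o/, so it deletes.
/h/ occurs between vowels /u/ and /e/, so it deletes.
Surface form: [numdoootmiue].

numdoootmiue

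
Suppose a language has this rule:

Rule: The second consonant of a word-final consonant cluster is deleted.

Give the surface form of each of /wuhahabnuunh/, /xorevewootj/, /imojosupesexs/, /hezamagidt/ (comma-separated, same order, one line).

/wuhahabnuunh/: /h/ is the second consonant of a word-final cluster /nh/, so it deletes. → [wuhahabnuun].
/xorevewootj/: /j/ is the second consonant of a word-final cluster /tj/, so it deletes. → [xorevewoot].
/imojosupesexs/: /s/ is the second consonant of a word-final cluster /xs/, so it deletes. → [imojosupesex].
/hezamagidt/: /t/ is the second consonant of a word-final cluster /dt/, so it deletes. → [hezamagid].

wuhahabnuun, xorevewoot, imojosupesex, hezamagid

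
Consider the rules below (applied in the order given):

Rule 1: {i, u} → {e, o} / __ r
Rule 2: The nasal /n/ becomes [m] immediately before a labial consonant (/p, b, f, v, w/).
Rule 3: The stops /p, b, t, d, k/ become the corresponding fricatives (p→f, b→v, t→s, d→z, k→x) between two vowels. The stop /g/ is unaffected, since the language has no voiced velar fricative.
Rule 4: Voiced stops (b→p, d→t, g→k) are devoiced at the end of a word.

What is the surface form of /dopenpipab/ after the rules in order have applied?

dofempifap

Rule 1 (pre-rhotic lowering): no segment meets the environment; /dopenpipab/ is unchanged.
Rule 2 (nasal place assimilation): /n/ precedes the labial consonant /p/, so it assimilates in place to [m]. /dopenpipab/ → dopempipab.
Rule 3 (intervocalic spirantization): /p/ is a stop between vowels /o/ and /e/, so it spirantizes to the fricative [f]. /p/ is a stop between vowels /i/ and /a/, so it spirantizes to the fricative [f]. /dopempipab/ → dofempifab.
Rule 4 (final devoicing): /b/ is a voiced stop in word-final position, so it devoices to [p]. /dofempifab/ → dofempifap.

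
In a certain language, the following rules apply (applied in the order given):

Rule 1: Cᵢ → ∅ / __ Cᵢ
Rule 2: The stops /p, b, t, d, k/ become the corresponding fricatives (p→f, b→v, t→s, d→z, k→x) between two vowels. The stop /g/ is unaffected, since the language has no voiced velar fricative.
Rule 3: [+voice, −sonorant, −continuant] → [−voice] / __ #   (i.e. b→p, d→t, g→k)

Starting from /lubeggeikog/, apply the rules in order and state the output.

luvegeixok

Rule 1 (degemination): /gg/ is a geminate; the first /g/ deletes. /lubeggeikog/ → lubegeikog.
Rule 2 (intervocalic spirantization): /b/ is a stop between vowels /u/ and /e/, so it spirantizes to the fricative [v]. /k/ is a stop between vowels /i/ and /o/, so it spirantizes to the fricative [x]. /lubegeikog/ → luvegeixog.
Rule 3 (final devoicing): /g/ is a voiced stop in word-final position, so it devoices to [k]. /luvegeixog/ → luvegeixok.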